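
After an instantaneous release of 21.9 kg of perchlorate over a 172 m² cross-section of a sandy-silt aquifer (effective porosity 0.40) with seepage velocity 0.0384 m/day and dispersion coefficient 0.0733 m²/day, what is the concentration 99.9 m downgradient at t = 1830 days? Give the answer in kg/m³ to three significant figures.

0.00151 kg/m³

For an instantaneous plane source, C(x,t) = M/(n_e·A·√(4πDt)) · exp(−(x−vt)²/(4Dt)), with n_e·A the pore (flow) area.
Plume center vt = 0.0384 × 1830 = 70.272 m, so the well at 99.9 m is 29.628 m downgradient of the peak.
√(4πDt) = 41.06 m, giving peak height M/(n_e·A·√(4πDt)) = 21.9/(0.40 × 172 × 41.06) = 0.007752 kg/m³.
(x−vt)²/(4Dt) = (29.628)²/(4 × 0.0733 × 1830) = 1.636; exp(−1.636) = 0.1948.
C = 0.007752 × 0.1948 = 0.00151 kg/m³.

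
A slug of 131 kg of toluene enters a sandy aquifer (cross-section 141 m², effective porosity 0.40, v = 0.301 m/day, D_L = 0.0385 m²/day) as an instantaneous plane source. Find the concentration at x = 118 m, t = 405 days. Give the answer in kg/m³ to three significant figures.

For an instantaneous plane source, C(x,t) = M/(n_e·A·√(4πDt)) · exp(−(x−vt)²/(4Dt)), with n_e·A the pore (flow) area.
Plume center vt = 0.301 × 405 = 121.905 m, so the well at 118 m is 3.905 m upgradient of the peak.
√(4πDt) = 14.00 m, giving peak height M/(n_e·A·√(4πDt)) = 131/(0.40 × 141 × 14.00) = 0.1659 kg/m³.
(x−vt)²/(4Dt) = (-3.905)²/(4 × 0.0385 × 405) = 0.2445; exp(−0.2445) = 0.7831.
C = 0.1659 × 0.7831 = 0.130 kg/m³.

0.130 kg/m³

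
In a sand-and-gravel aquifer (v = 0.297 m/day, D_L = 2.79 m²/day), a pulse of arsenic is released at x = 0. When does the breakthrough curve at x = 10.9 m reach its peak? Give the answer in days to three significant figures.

For the 1D instantaneous-source solution, setting ∂C/∂t = 0 at fixed x gives v²t² + 2Dt − x² = 0, so t = (√(D² + v²x²) − D)/v².
√(D² + v²x²) = √(2.79² + 0.297² × 10.9²) = 4.274; v² = 0.088209.
t = (4.274 − 2.79)/0.088209 = 16.8 days (vs. the pure-advection estimate x/v = 36.7 d).

16.8 days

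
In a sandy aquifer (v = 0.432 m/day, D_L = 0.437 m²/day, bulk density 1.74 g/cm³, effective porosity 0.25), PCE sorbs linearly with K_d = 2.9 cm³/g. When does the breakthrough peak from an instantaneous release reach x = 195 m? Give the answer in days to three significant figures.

9510 days

Retardation factor R = 1 + ρ_b·K_d/n = 1 + 1.74 × 2.9/0.25 = 21.18.
Sorption retards both mechanisms: v_R = v/R = 0.02040 m/day, D_R = D/R = 0.02063 m²/day.
Peak time from v_R²t² + 2D_R t − x² = 0: t = (√(D_R² + v_R²x²) − D_R)/v_R².
√(D_R² + v_R²x²) = √(0.02063² + 0.02040² × 195²) = 3.978; v_R² = 0.0004162.
t = (3.978 − 0.02063)/0.0004162 = 9510 days.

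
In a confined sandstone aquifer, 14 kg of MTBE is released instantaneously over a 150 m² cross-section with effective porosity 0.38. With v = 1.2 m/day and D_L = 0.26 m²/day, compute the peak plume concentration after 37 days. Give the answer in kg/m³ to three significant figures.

The peak of an instantaneous 1D plume sits at x = vt; there the Gaussian factor is 1 and C_max = M/(n_e·A·√(4πDt)), where n_e·A is the pore area the mass is dissolved in.
√(4πDt) = √(4π × 0.26 × 37) = 10.99 m, so C_max = 14/(0.38 × 150 × 10.99) = 0.0223 kg/m³.

0.0223 kg/m³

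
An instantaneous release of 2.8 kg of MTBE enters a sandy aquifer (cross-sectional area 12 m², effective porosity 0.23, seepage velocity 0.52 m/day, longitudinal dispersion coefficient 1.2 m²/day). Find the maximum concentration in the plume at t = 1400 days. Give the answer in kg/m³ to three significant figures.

0.00698 kg/m³

The peak of an instantaneous 1D plume sits at x = vt; there the Gaussian factor is 1 and C_max = M/(n_e·A·√(4πDt)), where n_e·A is the pore area the mass is dissolved in.
√(4πDt) = √(4π × 1.2 × 1400) = 145.3 m, so C_max = 2.8/(0.23 × 12 × 145.3) = 0.00698 kg/m³.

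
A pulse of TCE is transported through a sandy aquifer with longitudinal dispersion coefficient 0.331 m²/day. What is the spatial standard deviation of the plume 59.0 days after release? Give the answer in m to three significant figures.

Dispersive spreading gives a Gaussian with σ² = 2Dt; advection only shifts the center.
σ = √(2 × 0.331 × 59.0) = 6.25 m.

6.25 m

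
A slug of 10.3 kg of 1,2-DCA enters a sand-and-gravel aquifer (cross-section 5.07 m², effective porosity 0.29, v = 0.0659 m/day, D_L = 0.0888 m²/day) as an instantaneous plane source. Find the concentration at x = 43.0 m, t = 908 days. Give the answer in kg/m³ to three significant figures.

0.0914 kg/m³

For an instantaneous plane source, C(x,t) = M/(n_e·A·√(4πDt)) · exp(−(x−vt)²/(4Dt)), with n_e·A the pore (flow) area.
Plume center vt = 0.0659 × 908 = 59.8372 m, so the well at 43.0 m is 16.8372 m upgradient of the peak.
√(4πDt) = 31.83 m, giving peak height M/(n_e·A·√(4πDt)) = 10.3/(0.29 × 5.07 × 31.83) = 0.2201 kg/m³.
(x−vt)²/(4Dt) = (-16.8372)²/(4 × 0.0888 × 908) = 0.8790; exp(−0.8790) = 0.4152.
C = 0.2201 × 0.4152 = 0.0914 kg/m³.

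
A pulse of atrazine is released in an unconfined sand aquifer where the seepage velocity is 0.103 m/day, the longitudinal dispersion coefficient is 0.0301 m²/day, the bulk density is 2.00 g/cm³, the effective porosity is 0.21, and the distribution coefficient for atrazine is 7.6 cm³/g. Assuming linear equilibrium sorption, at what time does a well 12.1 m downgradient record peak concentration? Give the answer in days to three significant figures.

Retardation factor R = 1 + ρ_b·K_d/n = 1 + 2.00 × 7.6/0.21 = 73.38.
Sorption retards both mechanisms: v_R = v/R = 0.001404 m/day, D_R = D/R = 0.0004102 m²/day.
Peak time from v_R²t² + 2D_R t − x² = 0: t = (√(D_R² + v_R²x²) − D_R)/v_R².
√(D_R² + v_R²x²) = √(0.0004102² + 0.001404² × 12.1²) = 0.01699; v_R² = 1.971e-06.
t = (0.01699 − 0.0004102)/1.971e-06 = 8410 days.

8410 days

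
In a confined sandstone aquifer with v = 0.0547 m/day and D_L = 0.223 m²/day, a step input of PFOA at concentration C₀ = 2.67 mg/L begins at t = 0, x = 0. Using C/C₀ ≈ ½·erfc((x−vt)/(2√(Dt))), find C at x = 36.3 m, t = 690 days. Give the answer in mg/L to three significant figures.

For a continuous step input, C/C₀ ≈ ½·erfc((x−vt)/(2√(Dt))).
vt = 0.0547 × 690 = 37.743 m and 2√(Dt) = 2√(0.223 × 690) = 24.81 m.
Argument (x−vt)/(2√(Dt)) = (36.3 − 37.743)/24.81 = -0.05816; ½·erfc(-0.05816) = 0.5328.
C = 2.67 × 0.5328 = 1.42 mg/L.

1.42 mg/L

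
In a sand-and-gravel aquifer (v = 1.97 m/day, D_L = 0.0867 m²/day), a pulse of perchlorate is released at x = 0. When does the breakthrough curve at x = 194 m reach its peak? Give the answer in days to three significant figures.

For the 1D instantaneous-source solution, setting ∂C/∂t = 0 at fixed x gives v²t² + 2Dt − x² = 0, so t = (√(D² + v²x²) − D)/v².
√(D² + v²x²) = √(0.0867² + 1.97² × 194²) = 382.2; v² = 3.8809.
t = (382.2 − 0.0867)/3.8809 = 98.5 days (vs. the pure-advection estimate x/v = 98.5 d).

98.5 days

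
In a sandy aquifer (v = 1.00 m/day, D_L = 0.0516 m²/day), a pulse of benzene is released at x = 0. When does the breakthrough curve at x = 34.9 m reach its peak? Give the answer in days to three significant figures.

For the 1D instantaneous-source solution, setting ∂C/∂t = 0 at fixed x gives v²t² + 2Dt − x² = 0, so t = (√(D² + v²x²) − D)/v².
√(D² + v²x²) = √(0.0516² + 1.00² × 34.9²) = 34.90; v² = 1.
t = (34.90 − 0.0516)/1 = 34.8 days (vs. the pure-advection estimate x/v = 34.9 d).

34.8 days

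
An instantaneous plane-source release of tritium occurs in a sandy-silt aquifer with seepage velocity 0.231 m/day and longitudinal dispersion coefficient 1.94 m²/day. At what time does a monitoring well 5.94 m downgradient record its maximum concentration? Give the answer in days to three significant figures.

For the 1D instantaneous-source solution, setting ∂C/∂t = 0 at fixed x gives v²t² + 2Dt − x² = 0, so t = (√(D² + v²x²) − D)/v².
√(D² + v²x²) = √(1.94² + 0.231² × 5.94²) = 2.376; v² = 0.053361.
t = (2.376 − 1.94)/0.053361 = 8.17 days (vs. the pure-advection estimate x/v = 25.7 d).

8.17 days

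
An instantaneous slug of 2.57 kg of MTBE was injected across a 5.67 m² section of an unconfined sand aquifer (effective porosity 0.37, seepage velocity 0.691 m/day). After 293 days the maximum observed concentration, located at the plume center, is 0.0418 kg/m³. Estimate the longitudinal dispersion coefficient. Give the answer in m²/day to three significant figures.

0.233 m²/day

At the plume center C_max = M/(n_e·A·√(4πDt)), so D = M²/(4πt·(n_e·A·C_max)²).
n_e·A·C_max = 0.37 × 5.67 × 0.0418 = 0.08769 kg/m.
D = 2.57²/(4π × 293 × 0.08769²) = 0.233 m²/day.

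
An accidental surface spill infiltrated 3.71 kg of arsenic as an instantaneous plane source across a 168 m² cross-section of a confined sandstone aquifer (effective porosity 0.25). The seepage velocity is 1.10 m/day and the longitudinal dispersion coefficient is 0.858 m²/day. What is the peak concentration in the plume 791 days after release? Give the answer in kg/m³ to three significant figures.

The peak of an instantaneous 1D plume sits at x = vt; there the Gaussian factor is 1 and C_max = M/(n_e·A·√(4πDt)), where n_e·A is the pore area the mass is dissolved in.
√(4πDt) = √(4π × 0.858 × 791) = 92.35 m, so C_max = 3.71/(0.25 × 168 × 92.35) = 0.000957 kg/m³.

0.000957 kg/m³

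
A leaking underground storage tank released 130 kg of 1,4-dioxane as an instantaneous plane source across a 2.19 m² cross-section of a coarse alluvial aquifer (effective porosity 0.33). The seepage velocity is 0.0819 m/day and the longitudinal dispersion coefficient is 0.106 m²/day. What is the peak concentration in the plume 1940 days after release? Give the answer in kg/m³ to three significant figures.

The peak of an instantaneous 1D plume sits at x = vt; there the Gaussian factor is 1 and C_max = M/(n_e·A·√(4πDt)), where n_e·A is the pore area the mass is dissolved in.
√(4πDt) = √(4π × 0.106 × 1940) = 50.83 m, so C_max = 130/(0.33 × 2.19 × 50.83) = 3.54 kg/m³.

3.54 kg/m³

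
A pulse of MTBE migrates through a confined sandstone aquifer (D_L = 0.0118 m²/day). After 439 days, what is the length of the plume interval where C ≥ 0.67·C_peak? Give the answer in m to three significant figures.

The plume is Gaussian with σ = √(2Dt) = √(2 × 0.0118 × 439) = 3.219 m.
C/C_peak = exp(−Δx²/(2σ²)) = 0.67 ⇒ Δx = σ·√(−2 ln 0.67) = 3.219 × 0.8950 = 2.881 m.
Width = 2Δx = 5.76 m.

5.76 m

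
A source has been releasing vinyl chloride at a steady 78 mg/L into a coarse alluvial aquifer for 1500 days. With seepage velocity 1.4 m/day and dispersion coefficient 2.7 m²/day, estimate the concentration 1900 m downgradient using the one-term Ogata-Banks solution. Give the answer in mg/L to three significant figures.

For a continuous step input, C/C₀ ≈ ½·erfc((x−vt)/(2√(Dt))).
vt = 1.4 × 1500 = 2100 m and 2√(Dt) = 2√(2.7 × 1500) = 127.3 m.
Argument (x−vt)/(2√(Dt)) = (1900 − 2100)/127.3 = -1.571; ½·erfc(-1.571) = 0.9868.
C = 78 × 0.9868 = 77.0 mg/L.

77.0 mg/L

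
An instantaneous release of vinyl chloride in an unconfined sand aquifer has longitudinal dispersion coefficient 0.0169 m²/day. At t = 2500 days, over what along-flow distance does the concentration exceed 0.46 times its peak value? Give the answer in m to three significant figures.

22.9 m

The plume is Gaussian with σ = √(2Dt) = √(2 × 0.0169 × 2500) = 9.192 m.
C/C_peak = exp(−Δx²/(2σ²)) = 0.46 ⇒ Δx = σ·√(−2 ln 0.46) = 9.192 × 1.246 = 11.45 m.
Width = 2Δx = 22.9 m.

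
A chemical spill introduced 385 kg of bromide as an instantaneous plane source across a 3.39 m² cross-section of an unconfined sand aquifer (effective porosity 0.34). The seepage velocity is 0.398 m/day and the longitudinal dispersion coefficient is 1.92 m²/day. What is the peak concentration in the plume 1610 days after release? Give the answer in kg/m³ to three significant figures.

1.69 kg/m³

The peak of an instantaneous 1D plume sits at x = vt; there the Gaussian factor is 1 and C_max = M/(n_e·A·√(4πDt)), where n_e·A is the pore area the mass is dissolved in.
√(4πDt) = √(4π × 1.92 × 1610) = 197.1 m, so C_max = 385/(0.34 × 3.39 × 197.1) = 1.69 kg/m³.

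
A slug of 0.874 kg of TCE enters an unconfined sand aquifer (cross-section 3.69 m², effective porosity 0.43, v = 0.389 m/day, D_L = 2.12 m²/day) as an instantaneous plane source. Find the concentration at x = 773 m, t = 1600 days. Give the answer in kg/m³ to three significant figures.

For an instantaneous plane source, C(x,t) = M/(n_e·A·√(4πDt)) · exp(−(x−vt)²/(4Dt)), with n_e·A the pore (flow) area.
Plume center vt = 0.389 × 1600 = 622.4 m, so the well at 773 m is 150.6 m downgradient of the peak.
√(4πDt) = 206.5 m, giving peak height M/(n_e·A·√(4πDt)) = 0.874/(0.43 × 3.69 × 206.5) = 0.002667 kg/m³.
(x−vt)²/(4Dt) = (150.6)²/(4 × 2.12 × 1600) = 1.672; exp(−1.672) = 0.1879.
C = 0.002667 × 0.1879 = 0.000501 kg/m³.

0.000501 kg/m³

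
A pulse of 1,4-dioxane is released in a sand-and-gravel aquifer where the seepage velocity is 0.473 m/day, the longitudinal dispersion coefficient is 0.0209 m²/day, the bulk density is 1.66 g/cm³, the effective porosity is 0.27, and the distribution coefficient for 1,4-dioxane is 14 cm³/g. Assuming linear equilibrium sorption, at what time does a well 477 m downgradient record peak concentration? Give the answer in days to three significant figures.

Retardation factor R = 1 + ρ_b·K_d/n = 1 + 1.66 × 14/0.27 = 87.07.
Sorption retards both mechanisms: v_R = v/R = 0.005432 m/day, D_R = D/R = 0.0002400 m²/day.
Peak time from v_R²t² + 2D_R t − x² = 0: t = (√(D_R² + v_R²x²) − D_R)/v_R².
√(D_R² + v_R²x²) = √(0.0002400² + 0.005432² × 477²) = 2.591; v_R² = 2.951e-05.
t = (2.591 − 0.0002400)/2.951e-05 = 87800 days.

87800 days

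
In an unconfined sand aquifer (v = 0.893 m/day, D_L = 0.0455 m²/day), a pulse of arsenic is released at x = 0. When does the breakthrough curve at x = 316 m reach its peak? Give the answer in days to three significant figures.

354 days

For the 1D instantaneous-source solution, setting ∂C/∂t = 0 at fixed x gives v²t² + 2Dt − x² = 0, so t = (√(D² + v²x²) − D)/v².
√(D² + v²x²) = √(0.0455² + 0.893² × 316²) = 282.2; v² = 0.797449.
t = (282.2 − 0.0455)/0.797449 = 354 days (vs. the pure-advection estimate x/v = 354 d).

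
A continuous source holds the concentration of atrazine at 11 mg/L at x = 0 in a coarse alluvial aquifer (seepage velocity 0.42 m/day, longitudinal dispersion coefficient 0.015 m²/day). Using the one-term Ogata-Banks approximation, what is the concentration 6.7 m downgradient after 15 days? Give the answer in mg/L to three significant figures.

3.03 mg/L

For a continuous step input, C/C₀ ≈ ½·erfc((x−vt)/(2√(Dt))).
vt = 0.42 × 15 = 6.3 m and 2√(Dt) = 2√(0.015 × 15) = 0.9487 m.
Argument (x−vt)/(2√(Dt)) = (6.7 − 6.3)/0.9487 = 0.4216; ½·erfc(0.4216) = 0.2755.
C = 11 × 0.2755 = 3.03 mg/L.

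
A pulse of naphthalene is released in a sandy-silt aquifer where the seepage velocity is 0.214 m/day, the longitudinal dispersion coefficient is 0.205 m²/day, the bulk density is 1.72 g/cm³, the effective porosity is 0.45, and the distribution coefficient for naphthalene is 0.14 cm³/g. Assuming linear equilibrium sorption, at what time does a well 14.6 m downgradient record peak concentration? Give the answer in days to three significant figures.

98.1 days

Retardation factor R = 1 + ρ_b·K_d/n = 1 + 1.72 × 0.14/0.45 = 1.535.
Sorption retards both mechanisms: v_R = v/R = 0.1394 m/day, D_R = D/R = 0.1336 m²/day.
Peak time from v_R²t² + 2D_R t − x² = 0: t = (√(D_R² + v_R²x²) − D_R)/v_R².
√(D_R² + v_R²x²) = √(0.1336² + 0.1394² × 14.6²) = 2.040; v_R² = 0.01943.
t = (2.040 − 0.1336)/0.01943 = 98.1 days.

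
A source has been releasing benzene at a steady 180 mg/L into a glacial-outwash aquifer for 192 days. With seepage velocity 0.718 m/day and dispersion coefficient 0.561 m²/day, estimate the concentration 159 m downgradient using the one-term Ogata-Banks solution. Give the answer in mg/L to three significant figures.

13.5 mg/L

For a continuous step input, C/C₀ ≈ ½·erfc((x−vt)/(2√(Dt))).
vt = 0.718 × 192 = 137.856 m and 2√(Dt) = 2√(0.561 × 192) = 20.76 m.
Argument (x−vt)/(2√(Dt)) = (159 − 137.856)/20.76 = 1.018; ½·erfc(1.018) = 0.07498.
C = 180 × 0.07498 = 13.5 mg/L.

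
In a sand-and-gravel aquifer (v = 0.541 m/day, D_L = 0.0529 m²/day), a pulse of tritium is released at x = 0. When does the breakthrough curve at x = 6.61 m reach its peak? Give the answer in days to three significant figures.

For the 1D instantaneous-source solution, setting ∂C/∂t = 0 at fixed x gives v²t² + 2Dt − x² = 0, so t = (√(D² + v²x²) − D)/v².
√(D² + v²x²) = √(0.0529² + 0.541² × 6.61²) = 3.576; v² = 0.292681.
t = (3.576 − 0.0529)/0.292681 = 12.0 days (vs. the pure-advection estimate x/v = 12.2 d).

12.0 days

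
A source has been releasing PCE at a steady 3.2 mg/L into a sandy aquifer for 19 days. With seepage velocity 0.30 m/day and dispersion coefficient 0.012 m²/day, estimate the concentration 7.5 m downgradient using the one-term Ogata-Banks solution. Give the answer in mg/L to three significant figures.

0.0123 mg/L

For a continuous step input, C/C₀ ≈ ½·erfc((x−vt)/(2√(Dt))).
vt = 0.30 × 19 = 5.7 m and 2√(Dt) = 2√(0.012 × 19) = 0.9550 m.
Argument (x−vt)/(2√(Dt)) = (7.5 − 5.7)/0.9550 = 1.885; ½·erfc(1.885) = 0.003840.
C = 3.2 × 0.003840 = 0.0123 mg/L.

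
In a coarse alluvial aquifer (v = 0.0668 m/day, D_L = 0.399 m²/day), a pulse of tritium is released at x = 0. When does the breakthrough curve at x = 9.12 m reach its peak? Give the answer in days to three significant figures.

For the 1D instantaneous-source solution, setting ∂C/∂t = 0 at fixed x gives v²t² + 2Dt − x² = 0, so t = (√(D² + v²x²) − D)/v².
√(D² + v²x²) = √(0.399² + 0.0668² × 9.12²) = 0.7282; v² = 0.00446224.
t = (0.7282 − 0.399)/0.00446224 = 73.8 days (vs. the pure-advection estimate x/v = 137 d).

73.8 days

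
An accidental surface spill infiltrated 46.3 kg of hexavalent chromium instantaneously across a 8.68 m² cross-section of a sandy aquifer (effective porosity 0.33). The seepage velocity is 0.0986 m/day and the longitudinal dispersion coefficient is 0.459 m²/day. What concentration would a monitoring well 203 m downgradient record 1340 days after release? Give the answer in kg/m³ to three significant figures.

0.0239 kg/m³

For an instantaneous plane source, C(x,t) = M/(n_e·A·√(4πDt)) · exp(−(x−vt)²/(4Dt)), with n_e·A the pore (flow) area.
Plume center vt = 0.0986 × 1340 = 132.124 m, so the well at 203 m is 70.876 m downgradient of the peak.
√(4πDt) = 87.92 m, giving peak height M/(n_e·A·√(4πDt)) = 46.3/(0.33 × 8.68 × 87.92) = 0.1838 kg/m³.
(x−vt)²/(4Dt) = (70.876)²/(4 × 0.459 × 1340) = 2.042; exp(−2.042) = 0.1298.
C = 0.1838 × 0.1298 = 0.0239 kg/m³.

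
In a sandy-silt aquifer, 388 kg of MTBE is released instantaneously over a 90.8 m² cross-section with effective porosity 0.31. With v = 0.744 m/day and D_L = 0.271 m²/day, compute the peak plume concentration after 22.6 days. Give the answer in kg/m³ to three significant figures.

1.57 kg/m³

The peak of an instantaneous 1D plume sits at x = vt; there the Gaussian factor is 1 and C_max = M/(n_e·A·√(4πDt)), where n_e·A is the pore area the mass is dissolved in.
√(4πDt) = √(4π × 0.271 × 22.6) = 8.773 m, so C_max = 388/(0.31 × 90.8 × 8.773) = 1.57 kg/m³.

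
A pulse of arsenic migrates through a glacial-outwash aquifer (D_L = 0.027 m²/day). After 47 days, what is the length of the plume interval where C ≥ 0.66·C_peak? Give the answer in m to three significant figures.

2.90 m

The plume is Gaussian with σ = √(2Dt) = √(2 × 0.027 × 47) = 1.593 m.
C/C_peak = exp(−Δx²/(2σ²)) = 0.66 ⇒ Δx = σ·√(−2 ln 0.66) = 1.593 × 0.9116 = 1.452 m.
Width = 2Δx = 2.90 m.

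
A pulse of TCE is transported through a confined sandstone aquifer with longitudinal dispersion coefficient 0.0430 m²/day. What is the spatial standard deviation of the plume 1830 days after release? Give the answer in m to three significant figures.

12.5 m

Dispersive spreading gives a Gaussian with σ² = 2Dt; advection only shifts the center.
σ = √(2 × 0.0430 × 1830) = 12.5 m.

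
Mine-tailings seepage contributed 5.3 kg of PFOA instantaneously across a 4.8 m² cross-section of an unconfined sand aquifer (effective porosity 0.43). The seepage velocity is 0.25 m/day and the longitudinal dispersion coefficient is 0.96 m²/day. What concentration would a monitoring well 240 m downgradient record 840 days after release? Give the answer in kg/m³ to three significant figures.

For an instantaneous plane source, C(x,t) = M/(n_e·A·√(4πDt)) · exp(−(x−vt)²/(4Dt)), with n_e·A the pore (flow) area.
Plume center vt = 0.25 × 840 = 210 m, so the well at 240 m is 30 m downgradient of the peak.
√(4πDt) = 100.7 m, giving peak height M/(n_e·A·√(4πDt)) = 5.3/(0.43 × 4.8 × 100.7) = 0.02550 kg/m³.
(x−vt)²/(4Dt) = (30)²/(4 × 0.96 × 840) = 0.2790; exp(−0.2790) = 0.7565.
C = 0.02550 × 0.7565 = 0.0193 kg/m³.

0.0193 kg/m³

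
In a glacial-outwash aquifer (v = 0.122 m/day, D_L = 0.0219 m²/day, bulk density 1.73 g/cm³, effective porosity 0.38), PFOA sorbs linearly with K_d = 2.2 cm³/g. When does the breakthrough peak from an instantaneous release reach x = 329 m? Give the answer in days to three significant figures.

Retardation factor R = 1 + ρ_b·K_d/n = 1 + 1.73 × 2.2/0.38 = 11.02.
Sorption retards both mechanisms: v_R = v/R = 0.01107 m/day, D_R = D/R = 0.001987 m²/day.
Peak time from v_R²t² + 2D_R t − x² = 0: t = (√(D_R² + v_R²x²) − D_R)/v_R².
√(D_R² + v_R²x²) = √(0.001987² + 0.01107² × 329²) = 3.642; v_R² = 0.0001225.
t = (3.642 − 0.001987)/0.0001225 = 29700 days.

29700 days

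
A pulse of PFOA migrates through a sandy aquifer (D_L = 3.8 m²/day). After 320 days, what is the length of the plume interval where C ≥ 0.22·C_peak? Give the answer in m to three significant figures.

The plume is Gaussian with σ = √(2Dt) = √(2 × 3.8 × 320) = 49.32 m.
C/C_peak = exp(−Δx²/(2σ²)) = 0.22 ⇒ Δx = σ·√(−2 ln 0.22) = 49.32 × 1.740 = 85.82 m.
Width = 2Δx = 172 m.

172 m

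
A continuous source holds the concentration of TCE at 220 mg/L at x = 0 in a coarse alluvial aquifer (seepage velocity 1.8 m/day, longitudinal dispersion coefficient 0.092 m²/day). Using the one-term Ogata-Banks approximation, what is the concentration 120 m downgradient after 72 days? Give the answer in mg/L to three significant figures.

For a continuous step input, C/C₀ ≈ ½·erfc((x−vt)/(2√(Dt))).
vt = 1.8 × 72 = 129.6 m and 2√(Dt) = 2√(0.092 × 72) = 5.147 m.
Argument (x−vt)/(2√(Dt)) = (120 − 129.6)/5.147 = -1.865; ½·erfc(-1.865) = 0.9958.
C = 220 × 0.9958 = 219 mg/L.

219 mg/L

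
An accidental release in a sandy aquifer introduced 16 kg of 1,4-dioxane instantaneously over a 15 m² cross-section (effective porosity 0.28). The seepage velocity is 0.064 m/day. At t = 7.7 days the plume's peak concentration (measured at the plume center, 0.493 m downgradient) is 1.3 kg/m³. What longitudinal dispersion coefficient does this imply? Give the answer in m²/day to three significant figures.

At the plume center C_max = M/(n_e·A·√(4πDt)), so D = M²/(4πt·(n_e·A·C_max)²).
n_e·A·C_max = 0.28 × 15 × 1.3 = 5.460 kg/m.
D = 16²/(4π × 7.7 × 5.460²) = 0.0887 m²/day.

0.0887 m²/day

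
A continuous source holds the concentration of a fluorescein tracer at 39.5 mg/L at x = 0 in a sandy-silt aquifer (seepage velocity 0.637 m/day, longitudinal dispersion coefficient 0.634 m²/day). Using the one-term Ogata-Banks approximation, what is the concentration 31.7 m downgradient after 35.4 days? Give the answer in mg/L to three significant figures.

3.40 mg/L

For a continuous step input, C/C₀ ≈ ½·erfc((x−vt)/(2√(Dt))).
vt = 0.637 × 35.4 = 22.5498 m and 2√(Dt) = 2√(0.634 × 35.4) = 9.475 m.
Argument (x−vt)/(2√(Dt)) = (31.7 − 22.5498)/9.475 = 0.9657; ½·erfc(0.9657) = 0.08602.
C = 39.5 × 0.08602 = 3.40 mg/L.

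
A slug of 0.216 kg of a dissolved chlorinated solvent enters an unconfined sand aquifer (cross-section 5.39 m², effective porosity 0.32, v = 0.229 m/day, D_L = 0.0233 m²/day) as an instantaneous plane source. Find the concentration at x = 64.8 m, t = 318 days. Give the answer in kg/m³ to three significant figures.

For an instantaneous plane source, C(x,t) = M/(n_e·A·√(4πDt)) · exp(−(x−vt)²/(4Dt)), with n_e·A the pore (flow) area.
Plume center vt = 0.229 × 318 = 72.822 m, so the well at 64.8 m is 8.022 m upgradient of the peak.
√(4πDt) = 9.649 m, giving peak height M/(n_e·A·√(4πDt)) = 0.216/(0.32 × 5.39 × 9.649) = 0.01298 kg/m³.
(x−vt)²/(4Dt) = (-8.022)²/(4 × 0.0233 × 318) = 2.171; exp(−2.171) = 0.1141.
C = 0.01298 × 0.1141 = 0.00148 kg/m³.

0.00148 kg/m³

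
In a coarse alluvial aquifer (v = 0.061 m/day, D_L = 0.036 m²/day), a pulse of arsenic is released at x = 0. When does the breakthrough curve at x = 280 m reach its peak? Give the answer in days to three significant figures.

For the 1D instantaneous-source solution, setting ∂C/∂t = 0 at fixed x gives v²t² + 2Dt − x² = 0, so t = (√(D² + v²x²) − D)/v².
√(D² + v²x²) = √(0.036² + 0.061² × 280²) = 17.08; v² = 0.003721.
t = (17.08 − 0.036)/0.003721 = 4580 days (vs. the pure-advection estimate x/v = 4590 d).

4580 days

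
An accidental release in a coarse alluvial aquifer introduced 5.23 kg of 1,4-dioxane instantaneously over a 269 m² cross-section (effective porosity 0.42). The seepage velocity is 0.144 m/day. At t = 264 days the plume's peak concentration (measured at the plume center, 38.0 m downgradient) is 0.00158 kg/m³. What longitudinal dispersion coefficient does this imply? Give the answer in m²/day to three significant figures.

At the plume center C_max = M/(n_e·A·√(4πDt)), so D = M²/(4πt·(n_e·A·C_max)²).
n_e·A·C_max = 0.42 × 269 × 0.00158 = 0.1785 kg/m.
D = 5.23²/(4π × 264 × 0.1785²) = 0.259 m²/day.

0.259 m²/day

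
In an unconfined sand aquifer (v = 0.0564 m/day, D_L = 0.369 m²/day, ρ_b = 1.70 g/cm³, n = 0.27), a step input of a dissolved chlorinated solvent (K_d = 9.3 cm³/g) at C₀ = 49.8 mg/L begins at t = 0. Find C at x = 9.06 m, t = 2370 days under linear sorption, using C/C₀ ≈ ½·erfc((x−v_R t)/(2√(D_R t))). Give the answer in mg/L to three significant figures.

Retardation factor R = 1 + ρ_b·K_d/n = 1 + 1.70 × 9.3/0.27 = 59.56.
Sorption retards both mechanisms: v_R = v/R = 0.0009469 m/day, D_R = D/R = 0.006195 m²/day.
v_R·t = 0.0009469 × 2370 = 2.244153 m; 2√(D_R t) = 7.663 m; argument = (9.06 − 2.244153)/7.663 = 0.8894.
C = C₀ × ½·erfc(0.8894) = 49.8 × 0.1042 = 5.19 mg/L.

5.19 mg/L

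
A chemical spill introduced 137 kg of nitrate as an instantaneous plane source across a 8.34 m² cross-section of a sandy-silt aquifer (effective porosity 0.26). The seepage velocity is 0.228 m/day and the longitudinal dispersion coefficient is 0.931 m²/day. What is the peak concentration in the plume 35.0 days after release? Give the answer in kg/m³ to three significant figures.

The peak of an instantaneous 1D plume sits at x = vt; there the Gaussian factor is 1 and C_max = M/(n_e·A·√(4πDt)), where n_e·A is the pore area the mass is dissolved in.
√(4πDt) = √(4π × 0.931 × 35.0) = 20.24 m, so C_max = 137/(0.26 × 8.34 × 20.24) = 3.12 kg/m³.

3.12 kg/m³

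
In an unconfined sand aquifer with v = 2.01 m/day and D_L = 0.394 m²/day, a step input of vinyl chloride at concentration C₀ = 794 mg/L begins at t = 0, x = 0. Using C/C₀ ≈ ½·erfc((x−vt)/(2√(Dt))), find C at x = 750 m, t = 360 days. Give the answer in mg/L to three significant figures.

46.5 mg/L

For a continuous step input, C/C₀ ≈ ½·erfc((x−vt)/(2√(Dt))).
vt = 2.01 × 360 = 723.6 m and 2√(Dt) = 2√(0.394 × 360) = 23.82 m.
Argument (x−vt)/(2√(Dt)) = (750 − 723.6)/23.82 = 1.108; ½·erfc(1.108) = 0.05856.
C = 794 × 0.05856 = 46.5 mg/L.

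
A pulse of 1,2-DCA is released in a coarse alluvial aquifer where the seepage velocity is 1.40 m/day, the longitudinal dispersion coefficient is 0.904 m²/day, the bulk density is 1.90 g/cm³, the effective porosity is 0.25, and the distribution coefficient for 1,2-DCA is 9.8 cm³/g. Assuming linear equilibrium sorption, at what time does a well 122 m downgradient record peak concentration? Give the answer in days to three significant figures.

Retardation factor R = 1 + ρ_b·K_d/n = 1 + 1.90 × 9.8/0.25 = 75.48.
Sorption retards both mechanisms: v_R = v/R = 0.01855 m/day, D_R = D/R = 0.01198 m²/day.
Peak time from v_R²t² + 2D_R t − x² = 0: t = (√(D_R² + v_R²x²) − D_R)/v_R².
√(D_R² + v_R²x²) = √(0.01198² + 0.01855² × 122²) = 2.263; v_R² = 0.0003441.
t = (2.263 − 0.01198)/0.0003441 = 6540 days.

6540 days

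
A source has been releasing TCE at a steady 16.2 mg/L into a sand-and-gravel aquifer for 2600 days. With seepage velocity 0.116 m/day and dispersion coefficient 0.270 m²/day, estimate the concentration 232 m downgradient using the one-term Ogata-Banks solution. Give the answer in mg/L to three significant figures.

For a continuous step input, C/C₀ ≈ ½·erfc((x−vt)/(2√(Dt))).
vt = 0.116 × 2600 = 301.6 m and 2√(Dt) = 2√(0.270 × 2600) = 52.99 m.
Argument (x−vt)/(2√(Dt)) = (232 − 301.6)/52.99 = -1.313; ½·erfc(-1.313) = 0.9683.
C = 16.2 × 0.9683 = 15.7 mg/L.

15.7 mg/L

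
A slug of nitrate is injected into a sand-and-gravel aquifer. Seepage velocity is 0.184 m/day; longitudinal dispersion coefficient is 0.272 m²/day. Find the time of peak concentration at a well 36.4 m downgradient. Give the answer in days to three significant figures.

190 days

For the 1D instantaneous-source solution, setting ∂C/∂t = 0 at fixed x gives v²t² + 2Dt − x² = 0, so t = (√(D² + v²x²) − D)/v².
√(D² + v²x²) = √(0.272² + 0.184² × 36.4²) = 6.703; v² = 0.033856.
t = (6.703 − 0.272)/0.033856 = 190 days (vs. the pure-advection estimate x/v = 198 d).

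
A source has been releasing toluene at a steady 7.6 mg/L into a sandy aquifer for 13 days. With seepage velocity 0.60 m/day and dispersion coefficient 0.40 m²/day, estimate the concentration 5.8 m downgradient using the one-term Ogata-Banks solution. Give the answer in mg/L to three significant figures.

5.57 mg/L

For a continuous step input, C/C₀ ≈ ½·erfc((x−vt)/(2√(Dt))).
vt = 0.60 × 13 = 7.8 m and 2√(Dt) = 2√(0.40 × 13) = 4.561 m.
Argument (x−vt)/(2√(Dt)) = (5.8 − 7.8)/4.561 = -0.4385; ½·erfc(-0.4385) = 0.7324.
C = 7.6 × 0.7324 = 5.57 mg/L.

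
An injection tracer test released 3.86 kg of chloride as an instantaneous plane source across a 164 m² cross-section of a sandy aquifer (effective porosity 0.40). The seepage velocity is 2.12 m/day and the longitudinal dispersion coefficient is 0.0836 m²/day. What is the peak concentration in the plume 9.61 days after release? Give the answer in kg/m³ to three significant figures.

0.0185 kg/m³

The peak of an instantaneous 1D plume sits at x = vt; there the Gaussian factor is 1 and C_max = M/(n_e·A·√(4πDt)), where n_e·A is the pore area the mass is dissolved in.
√(4πDt) = √(4π × 0.0836 × 9.61) = 3.177 m, so C_max = 3.86/(0.40 × 164 × 3.177) = 0.0185 kg/m³.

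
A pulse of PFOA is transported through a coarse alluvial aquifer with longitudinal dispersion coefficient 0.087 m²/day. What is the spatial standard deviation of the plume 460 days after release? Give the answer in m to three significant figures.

8.95 m

Dispersive spreading gives a Gaussian with σ² = 2Dt; advection only shifts the center.
σ = √(2 × 0.087 × 460) = 8.95 m.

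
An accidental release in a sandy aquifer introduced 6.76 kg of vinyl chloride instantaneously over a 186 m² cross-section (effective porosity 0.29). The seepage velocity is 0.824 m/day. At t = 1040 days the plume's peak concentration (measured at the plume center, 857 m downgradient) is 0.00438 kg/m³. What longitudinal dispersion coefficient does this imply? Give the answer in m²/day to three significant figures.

At the plume center C_max = M/(n_e·A·√(4πDt)), so D = M²/(4πt·(n_e·A·C_max)²).
n_e·A·C_max = 0.29 × 186 × 0.00438 = 0.2363 kg/m.
D = 6.76²/(4π × 1040 × 0.2363²) = 0.0626 m²/day.

0.0626 m²/day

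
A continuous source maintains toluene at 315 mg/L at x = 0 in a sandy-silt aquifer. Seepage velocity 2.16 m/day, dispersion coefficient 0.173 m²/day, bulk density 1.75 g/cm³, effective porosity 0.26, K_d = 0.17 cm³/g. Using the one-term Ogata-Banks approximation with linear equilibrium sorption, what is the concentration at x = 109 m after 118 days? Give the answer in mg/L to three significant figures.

311 mg/L

Retardation factor R = 1 + ρ_b·K_d/n = 1 + 1.75 × 0.17/0.26 = 2.144.
Sorption retards both mechanisms: v_R = v/R = 1.007 m/day, D_R = D/R = 0.08069 m²/day.
v_R·t = 1.007 × 118 = 118.826 m; 2√(D_R t) = 6.171 m; argument = (109 − 118.826)/6.171 = -1.592.
C = C₀ × ½·erfc(-1.592) = 315 × 0.9878 = 311 mg/L.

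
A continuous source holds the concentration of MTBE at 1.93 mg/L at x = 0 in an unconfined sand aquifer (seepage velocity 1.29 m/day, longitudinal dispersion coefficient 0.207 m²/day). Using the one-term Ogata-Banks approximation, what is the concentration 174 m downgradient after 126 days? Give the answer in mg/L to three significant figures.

0.109 mg/L

For a continuous step input, C/C₀ ≈ ½·erfc((x−vt)/(2√(Dt))).
vt = 1.29 × 126 = 162.54 m and 2√(Dt) = 2√(0.207 × 126) = 10.21 m.
Argument (x−vt)/(2√(Dt)) = (174 − 162.54)/10.21 = 1.122; ½·erfc(1.122) = 0.05628.
C = 1.93 × 0.05628 = 0.109 mg/L.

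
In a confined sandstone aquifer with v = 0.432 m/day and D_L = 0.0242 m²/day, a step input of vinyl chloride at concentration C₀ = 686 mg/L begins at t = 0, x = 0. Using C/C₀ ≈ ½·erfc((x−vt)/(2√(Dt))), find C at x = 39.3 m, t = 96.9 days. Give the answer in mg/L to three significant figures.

605 mg/L

For a continuous step input, C/C₀ ≈ ½·erfc((x−vt)/(2√(Dt))).
vt = 0.432 × 96.9 = 41.8608 m and 2√(Dt) = 2√(0.0242 × 96.9) = 3.063 m.
Argument (x−vt)/(2√(Dt)) = (39.3 − 41.8608)/3.063 = -0.8360; ½·erfc(-0.8360) = 0.8815.
C = 686 × 0.8815 = 605 mg/L.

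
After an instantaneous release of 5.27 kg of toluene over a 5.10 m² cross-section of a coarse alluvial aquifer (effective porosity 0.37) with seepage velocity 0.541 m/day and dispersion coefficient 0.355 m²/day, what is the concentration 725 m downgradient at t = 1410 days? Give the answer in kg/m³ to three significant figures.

0.0172 kg/m³

For an instantaneous plane source, C(x,t) = M/(n_e·A·√(4πDt)) · exp(−(x−vt)²/(4Dt)), with n_e·A the pore (flow) area.
Plume center vt = 0.541 × 1410 = 762.81 m, so the well at 725 m is 37.81 m upgradient of the peak.
√(4πDt) = 79.31 m, giving peak height M/(n_e·A·√(4πDt)) = 5.27/(0.37 × 5.10 × 79.31) = 0.03521 kg/m³.
(x−vt)²/(4Dt) = (-37.81)²/(4 × 0.355 × 1410) = 0.7140; exp(−0.7140) = 0.4897.
C = 0.03521 × 0.4897 = 0.0172 kg/m³.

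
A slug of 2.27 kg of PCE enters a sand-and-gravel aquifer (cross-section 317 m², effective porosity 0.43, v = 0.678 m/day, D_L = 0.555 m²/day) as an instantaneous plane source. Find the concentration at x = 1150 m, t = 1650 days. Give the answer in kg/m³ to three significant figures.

For an instantaneous plane source, C(x,t) = M/(n_e·A·√(4πDt)) · exp(−(x−vt)²/(4Dt)), with n_e·A the pore (flow) area.
Plume center vt = 0.678 × 1650 = 1118.7 m, so the well at 1150 m is 31.3 m downgradient of the peak.
√(4πDt) = 107.3 m, giving peak height M/(n_e·A·√(4πDt)) = 2.27/(0.43 × 317 × 107.3) = 0.0001552 kg/m³.
(x−vt)²/(4Dt) = (31.3)²/(4 × 0.555 × 1650) = 0.2675; exp(−0.2675) = 0.7653.
C = 0.0001552 × 0.7653 = 0.000119 kg/m³.

0.000119 kg/m³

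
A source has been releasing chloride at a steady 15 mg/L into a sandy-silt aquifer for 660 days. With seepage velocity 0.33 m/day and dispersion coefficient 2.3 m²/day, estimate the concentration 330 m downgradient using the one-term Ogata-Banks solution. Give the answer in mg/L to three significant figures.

0.313 mg/L

For a continuous step input, C/C₀ ≈ ½·erfc((x−vt)/(2√(Dt))).
vt = 0.33 × 660 = 217.8 m and 2√(Dt) = 2√(2.3 × 660) = 77.92 m.
Argument (x−vt)/(2√(Dt)) = (330 − 217.8)/77.92 = 1.440; ½·erfc(1.440) = 0.02085.
C = 15 × 0.02085 = 0.313 mg/L.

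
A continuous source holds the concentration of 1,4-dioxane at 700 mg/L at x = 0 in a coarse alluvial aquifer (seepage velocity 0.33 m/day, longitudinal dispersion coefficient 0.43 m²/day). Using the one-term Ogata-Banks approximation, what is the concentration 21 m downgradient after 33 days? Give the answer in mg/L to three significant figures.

For a continuous step input, C/C₀ ≈ ½·erfc((x−vt)/(2√(Dt))).
vt = 0.33 × 33 = 10.89 m and 2√(Dt) = 2√(0.43 × 33) = 7.534 m.
Argument (x−vt)/(2√(Dt)) = (21 − 10.89)/7.534 = 1.342; ½·erfc(1.342) = 0.02886.
C = 700 × 0.02886 = 20.2 mg/L.

20.2 mg/L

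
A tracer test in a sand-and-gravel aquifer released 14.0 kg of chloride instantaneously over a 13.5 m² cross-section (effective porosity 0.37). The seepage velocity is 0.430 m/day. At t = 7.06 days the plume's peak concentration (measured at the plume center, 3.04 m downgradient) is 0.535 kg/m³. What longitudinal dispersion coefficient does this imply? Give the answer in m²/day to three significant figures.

At the plume center C_max = M/(n_e·A·√(4πDt)), so D = M²/(4πt·(n_e·A·C_max)²).
n_e·A·C_max = 0.37 × 13.5 × 0.535 = 2.672 kg/m.
D = 14.0²/(4π × 7.06 × 2.672²) = 0.309 m²/day.

0.309 m²/day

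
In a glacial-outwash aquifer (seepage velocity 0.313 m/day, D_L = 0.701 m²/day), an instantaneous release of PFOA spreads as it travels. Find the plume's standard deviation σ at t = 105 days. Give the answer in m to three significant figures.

Dispersive spreading gives a Gaussian with σ² = 2Dt; advection only shifts the center.
σ = √(2 × 0.701 × 105) = 12.1 m.

12.1 m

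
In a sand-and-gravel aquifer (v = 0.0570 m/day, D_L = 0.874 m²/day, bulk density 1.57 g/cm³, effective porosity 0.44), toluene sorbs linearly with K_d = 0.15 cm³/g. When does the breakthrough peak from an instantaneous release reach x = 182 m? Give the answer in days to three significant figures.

Retardation factor R = 1 + ρ_b·K_d/n = 1 + 1.57 × 0.15/0.44 = 1.535.
Sorption retards both mechanisms: v_R = v/R = 0.03713 m/day, D_R = D/R = 0.5694 m²/day.
Peak time from v_R²t² + 2D_R t − x² = 0: t = (√(D_R² + v_R²x²) − D_R)/v_R².
√(D_R² + v_R²x²) = √(0.5694² + 0.03713² × 182²) = 6.782; v_R² = 0.001379.
t = (6.782 − 0.5694)/0.001379 = 4510 days.

4510 days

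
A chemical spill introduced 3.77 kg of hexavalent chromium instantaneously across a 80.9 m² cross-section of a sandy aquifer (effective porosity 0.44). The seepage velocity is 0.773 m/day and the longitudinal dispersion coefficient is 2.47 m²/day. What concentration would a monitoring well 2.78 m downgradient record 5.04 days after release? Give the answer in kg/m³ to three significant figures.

For an instantaneous plane source, C(x,t) = M/(n_e·A·√(4πDt)) · exp(−(x−vt)²/(4Dt)), with n_e·A the pore (flow) area.
Plume center vt = 0.773 × 5.04 = 3.89592 m, so the well at 2.78 m is 1.11592 m upgradient of the peak.
√(4πDt) = 12.51 m, giving peak height M/(n_e·A·√(4πDt)) = 3.77/(0.44 × 80.9 × 12.51) = 0.008466 kg/m³.
(x−vt)²/(4Dt) = (-1.11592)²/(4 × 2.47 × 5.04) = 0.02501; exp(−0.02501) = 0.9753.
C = 0.008466 × 0.9753 = 0.00826 kg/m³.

0.00826 kg/m³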